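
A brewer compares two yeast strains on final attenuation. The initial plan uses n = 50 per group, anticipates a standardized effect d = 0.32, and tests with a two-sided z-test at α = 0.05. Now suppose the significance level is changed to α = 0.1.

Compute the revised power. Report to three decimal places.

δ = d·√(n/2) = 0.32 × √(50/2) = 1.6000 (unchanged). New critical value: z_{0.05} = 1.645.
Revised power = Φ(δ − 1.645) + Φ(−δ − 1.645) = Φ(-0.045) + Φ(-3.245) = 0.4821 + 0.0006 = 0.4827.

Power ≈ 0.483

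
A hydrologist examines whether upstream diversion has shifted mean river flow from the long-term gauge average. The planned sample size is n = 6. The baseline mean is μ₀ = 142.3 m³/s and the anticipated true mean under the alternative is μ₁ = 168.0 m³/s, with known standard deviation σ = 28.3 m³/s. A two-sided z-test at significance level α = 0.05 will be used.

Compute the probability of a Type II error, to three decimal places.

Standardized effect: d = |μ₁ − μ₀| / σ = |168.0 − 142.3| / 28.3 = 0.9081
Noncentrality parameter: δ = d·√n = 0.9081 × √6 = 2.2244
Critical value for a two-sided test at α = 0.05: z_{α/2} = 1.960.
Power = Φ(δ − 1.960) + Φ(−δ − 1.960) = Φ(0.264) + Φ(-4.184) = 0.6043 + 0.0000 = 0.6043.
Type II error: β = 1 − power = 1 − 0.6043 = 0.3957.

β ≈ 0.396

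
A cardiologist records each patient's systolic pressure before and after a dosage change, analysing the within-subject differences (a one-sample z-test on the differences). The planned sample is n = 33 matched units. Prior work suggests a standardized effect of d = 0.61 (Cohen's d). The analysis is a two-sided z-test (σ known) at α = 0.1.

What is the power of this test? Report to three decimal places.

Noncentrality parameter: δ = d·√n = 0.61 × √33 = 3.5042
Two-sided α = 0.1 → critical value z_{0.05} = 1.645.
Power = Φ(δ − 1.645) + Φ(−δ − 1.645) = Φ(1.859) + Φ(-5.149) = 0.9685 + 0.0000 = 0.9685.

Power ≈ 0.969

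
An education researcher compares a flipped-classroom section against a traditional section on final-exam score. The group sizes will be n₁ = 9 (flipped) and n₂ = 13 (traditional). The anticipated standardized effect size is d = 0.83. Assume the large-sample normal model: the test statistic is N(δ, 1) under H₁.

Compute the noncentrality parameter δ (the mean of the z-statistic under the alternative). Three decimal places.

The noncentrality parameter scales effect size by the design's sample-size factor: δ = d / √(1/n₁ + 1/n₂) = 0.83 / √(1/9 + 1/13) = 1.9141

δ ≈ 1.914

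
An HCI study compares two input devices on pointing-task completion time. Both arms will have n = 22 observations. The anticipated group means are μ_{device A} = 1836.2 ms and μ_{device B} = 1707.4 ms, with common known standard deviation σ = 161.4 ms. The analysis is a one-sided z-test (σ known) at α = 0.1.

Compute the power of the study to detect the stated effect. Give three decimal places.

Power ≈ 0.914

Standardized effect: d = |μ_{device A} − μ_{device B}| / σ = |1836.2 − 1707.4| / 161.4 = 0.7980
Noncentrality parameter: λ = d·√(n/2) = 0.7980 × √(22/2) = 2.6467
Critical value for a one-sided test at α = 0.1: z_α = 1.282.
Power = P(Z > 1.282 − λ) = Φ(1.365) = 0.9139.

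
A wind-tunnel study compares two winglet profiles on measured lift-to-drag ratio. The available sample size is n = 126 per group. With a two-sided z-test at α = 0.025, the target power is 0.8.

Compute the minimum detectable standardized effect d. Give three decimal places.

Required noncentrality: δ = z_{0.0125} + z_{0.20} = 2.241 + 0.842 = 3.083.
(Lower-tail contribution to power is negligible for δ > 0.)
δ = d·√(n/2) ⇒ d = δ/√(n/2) = 3.083/√(126/2) = 0.3884.

d ≈ 0.388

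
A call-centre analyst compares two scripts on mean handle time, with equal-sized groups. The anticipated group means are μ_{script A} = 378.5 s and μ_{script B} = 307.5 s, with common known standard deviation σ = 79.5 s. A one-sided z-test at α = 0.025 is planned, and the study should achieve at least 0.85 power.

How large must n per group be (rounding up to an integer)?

Standardized effect: d = |μ_{script A} − μ_{script B}| / σ = |378.5 − 307.5| / 79.5 = 0.8931
Set Φ(δ − 1.960) = 0.85; then δ − 1.960 = Φ⁻¹(0.85) = 1.036, giving δ = 2.996.
δ = d·√(n/2) ⇒ n = 2(δ/d)² = 2 × (2.996 / 0.8931)² = 22.51.
Round up to the next whole unit.

n = 23 per group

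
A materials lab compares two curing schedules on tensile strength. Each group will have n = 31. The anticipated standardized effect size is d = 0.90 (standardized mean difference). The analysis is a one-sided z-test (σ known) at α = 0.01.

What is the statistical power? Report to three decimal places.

Noncentrality parameter: δ = d·√(n/2) = 0.90 × √(31/2) = 3.5433
One-sided α = 0.01 → critical value z_{0.01} = 2.326.
Power = P(Z > 2.326 − δ) = Φ(1.217) = 0.8882.

Power ≈ 0.888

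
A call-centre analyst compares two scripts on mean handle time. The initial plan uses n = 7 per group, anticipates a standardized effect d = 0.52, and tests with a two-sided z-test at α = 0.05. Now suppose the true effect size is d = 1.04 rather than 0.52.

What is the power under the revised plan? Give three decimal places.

Power ≈ 0.494

With d = 1.04: δ = d·√(n/2) = 1.04 × √(7/2) = 1.9457. Critical value z_{0.025} = 1.960.
Revised power = Φ(δ − 1.960) + Φ(−δ − 1.960) = Φ(-0.014) + Φ(-3.906) = 0.4943 + 0.0000 = 0.4943.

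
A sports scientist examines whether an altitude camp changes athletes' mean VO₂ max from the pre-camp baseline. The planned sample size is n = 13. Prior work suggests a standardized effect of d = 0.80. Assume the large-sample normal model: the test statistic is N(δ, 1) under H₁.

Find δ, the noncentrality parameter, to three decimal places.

δ ≈ 2.884

The noncentrality parameter scales effect size by the design's sample-size factor: δ = d·√n = 0.80 × √13 = 2.8844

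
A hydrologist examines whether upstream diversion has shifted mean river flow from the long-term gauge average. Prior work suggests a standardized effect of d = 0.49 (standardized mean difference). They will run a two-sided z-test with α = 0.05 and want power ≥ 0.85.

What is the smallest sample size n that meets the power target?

For power 0.85 need Φ(δ − z_{0.025}) = 0.85, so δ = z_{0.025} + z_{0.15} = 1.960 + 1.036 = 2.996.
(Ignoring the negligible lower-tail rejection probability gives the usual closed-form inversion.)
δ = d·√n ⇒ n = (δ/d)² = (2.996 / 0.49)² = 37.39.
Rounding up, n = 38.

n = 38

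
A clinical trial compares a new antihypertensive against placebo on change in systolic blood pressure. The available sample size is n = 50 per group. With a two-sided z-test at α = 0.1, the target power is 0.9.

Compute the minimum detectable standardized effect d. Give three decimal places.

Need Φ(δ − 1.645) = 0.9, so δ = 1.645 + 1.282 = 2.926.
(Lower-tail contribution to power is negligible for δ > 0.)
δ = d·√(n/2) ⇒ d = δ/√(n/2) = 2.926/√(50/2) = 0.5853.

d ≈ 0.585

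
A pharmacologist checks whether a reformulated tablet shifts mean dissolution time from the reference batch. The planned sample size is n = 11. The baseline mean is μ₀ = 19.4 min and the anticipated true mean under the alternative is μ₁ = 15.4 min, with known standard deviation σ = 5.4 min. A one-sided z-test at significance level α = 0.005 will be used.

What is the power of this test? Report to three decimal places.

Standardized effect: d = |μ₁ − μ₀| / σ = |15.4 − 19.4| / 5.4 = 0.7407
Noncentrality parameter: δ = d·√n = 0.7407 × √11 = 2.4568
One-sided α = 0.005 → critical value z_{0.005} = 2.576.
Power = P(Z > 2.576 − δ) = Φ(-0.119) = 0.4526.

Power ≈ 0.453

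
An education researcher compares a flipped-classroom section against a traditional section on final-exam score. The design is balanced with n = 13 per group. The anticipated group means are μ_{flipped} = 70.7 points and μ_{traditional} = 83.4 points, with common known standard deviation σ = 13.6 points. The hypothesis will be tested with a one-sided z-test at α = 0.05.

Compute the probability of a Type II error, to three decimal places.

Standardized effect: d = |μ_{flipped} − μ_{traditional}| / σ = |70.7 − 83.4| / 13.6 = 0.9338
Noncentrality parameter: δ = d·√(n/2) = 0.9338 × √(13/2) = 2.3808
One-sided α = 0.05 → critical value z_{0.05} = 1.645.
Power = Φ(δ − 1.645) = Φ(0.736) = 0.7691.
Type II error: β = 1 − power = 1 − 0.7691 = 0.2309.

β ≈ 0.231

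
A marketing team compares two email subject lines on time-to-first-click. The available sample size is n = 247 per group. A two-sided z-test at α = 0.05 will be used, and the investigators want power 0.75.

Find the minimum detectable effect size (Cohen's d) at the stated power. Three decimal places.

d ≈ 0.237

Required noncentrality: δ = z_{0.025} + z_{0.25} = 1.960 + 0.674 = 2.634.
(Lower-tail contribution to power is negligible for δ > 0.)
δ = d·√(n/2) ⇒ d = δ/√(n/2) = 2.634/√(247/2) = 0.2371.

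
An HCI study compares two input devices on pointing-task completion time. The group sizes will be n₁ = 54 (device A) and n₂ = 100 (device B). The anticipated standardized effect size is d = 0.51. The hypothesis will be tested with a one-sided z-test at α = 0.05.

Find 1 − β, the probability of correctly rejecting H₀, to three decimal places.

Power ≈ 0.915

Noncentrality parameter: δ = d / √(1/n₁ + 1/n₂) = 0.51 / √(1/54 + 1/100) = 3.0200
One-sided α = 0.05 → critical value z_{0.05} = 1.645.
Power = P(Z > 1.645 − δ) = Φ(1.375) = 0.9155.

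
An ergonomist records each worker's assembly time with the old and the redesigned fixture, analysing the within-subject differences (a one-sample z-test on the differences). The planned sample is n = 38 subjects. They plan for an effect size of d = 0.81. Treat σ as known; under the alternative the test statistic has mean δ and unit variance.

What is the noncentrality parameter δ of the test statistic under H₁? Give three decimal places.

δ = d·√n = 0.81 × √38 = 4.9932

δ ≈ 4.993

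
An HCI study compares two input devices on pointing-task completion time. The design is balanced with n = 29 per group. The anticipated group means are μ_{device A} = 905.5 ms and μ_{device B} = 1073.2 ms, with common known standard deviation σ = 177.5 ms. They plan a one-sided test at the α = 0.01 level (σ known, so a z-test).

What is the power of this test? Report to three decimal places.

Standardized effect: d = |μ_{device A} − μ_{device B}| / σ = |905.5 − 1073.2| / 177.5 = 0.9448
Noncentrality parameter: δ = d·√(n/2) = 0.9448 × √(29/2) = 3.5976
Critical value for a one-sided test at α = 0.01: z_α = 2.326.
Power = P(Z > 2.326 − δ) = Φ(1.271) = 0.8982.

Power ≈ 0.898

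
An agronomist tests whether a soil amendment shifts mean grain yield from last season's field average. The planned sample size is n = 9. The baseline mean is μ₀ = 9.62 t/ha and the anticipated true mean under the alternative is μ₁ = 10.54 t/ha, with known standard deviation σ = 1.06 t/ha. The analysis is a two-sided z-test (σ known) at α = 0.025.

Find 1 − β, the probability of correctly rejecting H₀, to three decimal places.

Standardized effect: d = |μ₁ − μ₀| / σ = |10.54 − 9.62| / 1.06 = 0.8679
Noncentrality parameter: δ = d·√n = 0.8679 × √9 = 2.6038
Two-sided α = 0.025 → critical value z_{0.0125} = 2.241.
Power = Φ(δ − 2.241) + Φ(−δ − 2.241) = Φ(0.362) + Φ(-4.845) = 0.6415 + 0.0000 = 0.6415.

Power ≈ 0.641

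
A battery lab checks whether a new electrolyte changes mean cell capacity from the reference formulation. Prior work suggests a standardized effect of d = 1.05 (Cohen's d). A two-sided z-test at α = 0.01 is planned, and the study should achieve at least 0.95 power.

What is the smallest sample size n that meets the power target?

n = 17

Set Φ(δ − 2.576) = 0.95; then δ − 2.576 = Φ⁻¹(0.95) = 1.645, giving δ = 4.221.
(For δ > 0 the lower-tail rejection region contributes negligibly to power, so the one-term inversion is standard.)
δ = d·√n ⇒ n = (δ/d)² = (4.221 / 1.05)² = 16.16.
Rounding up, n = 17.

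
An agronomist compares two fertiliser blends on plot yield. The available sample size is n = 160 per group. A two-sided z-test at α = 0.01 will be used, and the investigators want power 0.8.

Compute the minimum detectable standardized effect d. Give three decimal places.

Need Φ(δ − 2.576) = 0.8, so δ = 2.576 + 0.842 = 3.417.
(Lower-tail contribution to power is negligible for δ > 0.)
δ = d·√(n/2) ⇒ d = δ/√(n/2) = 3.417/√(160/2) = 0.3821.

d ≈ 0.382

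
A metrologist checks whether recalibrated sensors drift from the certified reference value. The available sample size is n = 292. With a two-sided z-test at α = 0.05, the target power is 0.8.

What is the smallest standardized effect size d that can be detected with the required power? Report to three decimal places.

d ≈ 0.164

Required noncentrality: δ = z_{0.025} + z_{0.20} = 1.960 + 0.842 = 2.802.
(The second rejection-region term Φ(−δ − z_{α/2}) is negligible and dropped.)
δ = d·√n ⇒ d = δ/√n = 2.802/√292 = 0.1640.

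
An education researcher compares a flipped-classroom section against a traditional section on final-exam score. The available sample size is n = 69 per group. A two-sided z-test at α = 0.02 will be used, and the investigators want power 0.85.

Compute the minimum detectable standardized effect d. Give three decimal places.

Required noncentrality: δ = z_{0.01} + z_{0.15} = 2.326 + 1.036 = 3.363.
(Lower-tail contribution to power is negligible for δ > 0.)
δ = d·√(n/2) ⇒ d = δ/√(n/2) = 3.363/√(69/2) = 0.5725.

d ≈ 0.573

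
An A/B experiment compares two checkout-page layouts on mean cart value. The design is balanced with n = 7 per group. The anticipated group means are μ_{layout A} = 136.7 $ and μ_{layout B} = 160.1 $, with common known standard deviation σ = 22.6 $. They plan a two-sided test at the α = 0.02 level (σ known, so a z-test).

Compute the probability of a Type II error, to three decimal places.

β ≈ 0.651

Standardized effect: d = |μ_{layout A} − μ_{layout B}| / σ = |136.7 − 160.1| / 22.6 = 1.0354
Noncentrality parameter: δ = d·√(n/2) = 1.0354 × √(7/2) = 1.9371
Two-sided α = 0.02 → critical value z_{0.01} = 2.326.
Power = Φ(δ − 2.326) + Φ(−δ − 2.326) = Φ(-0.389) + Φ(-4.263) = 0.3485 + 0.0000 = 0.3485.
Type II error: β = 1 − power = 1 − 0.3485 = 0.6515.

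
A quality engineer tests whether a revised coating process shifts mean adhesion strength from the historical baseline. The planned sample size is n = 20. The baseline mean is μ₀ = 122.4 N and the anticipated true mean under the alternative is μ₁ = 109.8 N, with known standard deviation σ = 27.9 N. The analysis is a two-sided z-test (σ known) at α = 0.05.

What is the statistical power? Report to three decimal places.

Power ≈ 0.524

Standardized effect: d = |μ₁ − μ₀| / σ = |109.8 − 122.4| / 27.9 = 0.4516
Noncentrality parameter: δ = d·√n = 0.4516 × √20 = 2.0197
Critical value for a two-sided test at α = 0.05: z_{α/2} = 1.960.
Power = Φ(δ − 1.960) + Φ(−δ − 1.960) = Φ(0.060) + Φ(-3.980) = 0.5238 + 0.0000 = 0.5238.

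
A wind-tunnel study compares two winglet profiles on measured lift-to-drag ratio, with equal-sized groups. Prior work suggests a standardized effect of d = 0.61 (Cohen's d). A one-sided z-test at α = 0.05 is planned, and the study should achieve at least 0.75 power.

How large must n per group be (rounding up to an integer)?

Set Φ(δ − 1.645) = 0.75; then δ − 1.645 = Φ⁻¹(0.75) = 0.674, giving δ = 2.319.
δ = d·√(n/2) ⇒ n = 2(δ/d)² = 2 × (2.319 / 0.61)² = 28.91.
Rounding up, n = 29 per group.

n = 29 per group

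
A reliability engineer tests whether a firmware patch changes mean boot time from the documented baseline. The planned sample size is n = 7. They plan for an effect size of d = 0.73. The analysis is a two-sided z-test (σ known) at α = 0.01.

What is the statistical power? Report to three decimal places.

Noncentrality parameter: δ = d·√n = 0.73 × √7 = 1.9314
Critical value for a two-sided test at α = 0.01: z_{α/2} = 2.576.
Power = Φ(δ − 2.576) + Φ(−δ − 2.576) = Φ(-0.644) + Φ(-4.507) = 0.2596 + 0.0000 = 0.2597.

Power ≈ 0.260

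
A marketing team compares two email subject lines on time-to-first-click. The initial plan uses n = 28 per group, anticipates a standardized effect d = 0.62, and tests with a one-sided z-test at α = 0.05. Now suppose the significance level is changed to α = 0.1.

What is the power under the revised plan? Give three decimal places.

δ = d·√(n/2) = 0.62 × √(28/2) = 2.3198 (unchanged). New critical value: z_{0.1} = 1.282.
Revised power = Φ(δ − 1.282) = Φ(1.038) = 0.8504.

Power ≈ 0.850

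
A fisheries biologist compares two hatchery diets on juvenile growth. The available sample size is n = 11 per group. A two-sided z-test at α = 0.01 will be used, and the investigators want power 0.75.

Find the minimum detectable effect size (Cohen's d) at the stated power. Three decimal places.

Need Φ(δ − 2.576) = 0.75, so δ = 2.576 + 0.674 = 3.250.
(Lower-tail contribution to power is negligible for δ > 0.)
δ = d·√(n/2) ⇒ d = δ/√(n/2) = 3.250/√(11/2) = 1.3859.

d ≈ 1.386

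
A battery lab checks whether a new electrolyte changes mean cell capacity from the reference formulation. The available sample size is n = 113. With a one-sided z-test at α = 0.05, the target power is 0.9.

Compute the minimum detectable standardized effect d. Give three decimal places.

d ≈ 0.275

Required noncentrality: δ = z_{0.05} + z_{0.10} = 1.645 + 1.282 = 2.926.
δ = d·√n ⇒ d = δ/√n = 2.926/√113 = 0.2753.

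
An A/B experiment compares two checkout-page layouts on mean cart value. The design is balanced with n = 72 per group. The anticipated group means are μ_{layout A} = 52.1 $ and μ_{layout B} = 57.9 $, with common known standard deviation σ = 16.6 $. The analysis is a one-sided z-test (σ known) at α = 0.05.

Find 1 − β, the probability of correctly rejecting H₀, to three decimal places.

Power ≈ 0.674

Standardized effect: d = |μ_{layout A} − μ_{layout B}| / σ = |52.1 − 57.9| / 16.6 = 0.3494
Noncentrality parameter: δ = d·√(n/2) = 0.3494 × √(72/2) = 2.0964
Critical value for a one-sided test at α = 0.05: z_α = 1.645.
Power = P(Z > 1.645 − δ) = Φ(0.452) = 0.6742.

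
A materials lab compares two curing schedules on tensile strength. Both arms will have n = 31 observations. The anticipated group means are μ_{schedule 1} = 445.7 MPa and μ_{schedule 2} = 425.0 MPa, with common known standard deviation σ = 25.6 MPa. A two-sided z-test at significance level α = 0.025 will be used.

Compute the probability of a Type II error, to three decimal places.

β ≈ 0.173

Standardized effect: d = |μ_{schedule 1} − μ_{schedule 2}| / σ = |445.7 − 425.0| / 25.6 = 0.8086
Noncentrality parameter: δ = d·√(n/2) = 0.8086 × √(31/2) = 3.1834
Two-sided α = 0.025 → critical value z_{0.0125} = 2.241.
Power = Φ(δ − 2.241) + Φ(−δ − 2.241) = Φ(0.942) + Φ(-5.425) = 0.8269 + 0.0000 = 0.8269.
Type II error: β = 1 − power = 1 − 0.8269 = 0.1731.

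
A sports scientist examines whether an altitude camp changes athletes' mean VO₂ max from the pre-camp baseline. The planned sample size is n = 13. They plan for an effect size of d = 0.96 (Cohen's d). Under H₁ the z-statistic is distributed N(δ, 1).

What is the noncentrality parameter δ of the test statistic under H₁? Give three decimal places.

δ ≈ 3.461

δ = d·√n = 0.96 × √13 = 3.4613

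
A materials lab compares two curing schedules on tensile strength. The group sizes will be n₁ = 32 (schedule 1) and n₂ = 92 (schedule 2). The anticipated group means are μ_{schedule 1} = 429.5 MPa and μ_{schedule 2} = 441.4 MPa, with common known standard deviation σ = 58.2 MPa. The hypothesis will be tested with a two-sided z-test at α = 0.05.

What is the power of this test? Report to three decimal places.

Standardized effect: d = |μ_{schedule 1} − μ_{schedule 2}| / σ = |429.5 − 441.4| / 58.2 = 0.2045
Noncentrality parameter: δ = d / √(1/n₁ + 1/n₂) = 0.2045 / √(1/32 + 1/92) = 0.9963
Critical value for a two-sided test at α = 0.05: z_{α/2} = 1.960.
Power = Φ(δ − 1.960) + Φ(−δ − 1.960) = Φ(-0.964) + Φ(-2.956) = 0.1676 + 0.0016 = 0.1692.

Power ≈ 0.169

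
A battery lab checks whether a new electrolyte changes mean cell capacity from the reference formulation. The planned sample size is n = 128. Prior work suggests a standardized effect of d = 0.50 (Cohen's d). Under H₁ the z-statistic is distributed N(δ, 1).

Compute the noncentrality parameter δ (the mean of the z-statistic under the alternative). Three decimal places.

δ = d·√n = 0.50 × √128 = 5.6569

δ ≈ 5.657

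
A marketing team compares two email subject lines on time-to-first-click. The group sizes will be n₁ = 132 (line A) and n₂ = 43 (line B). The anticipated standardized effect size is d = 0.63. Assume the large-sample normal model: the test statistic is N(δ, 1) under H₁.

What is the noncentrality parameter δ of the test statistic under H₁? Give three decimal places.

δ = d / √(1/n₁ + 1/n₂) = 0.63 / √(1/132 + 1/43) = 3.5879

δ ≈ 3.588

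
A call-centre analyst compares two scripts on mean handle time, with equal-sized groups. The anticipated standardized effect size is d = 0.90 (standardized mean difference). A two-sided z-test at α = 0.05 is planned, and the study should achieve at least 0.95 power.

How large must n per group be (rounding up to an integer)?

Set Φ(δ − 1.960) = 0.95; then δ − 1.960 = Φ⁻¹(0.95) = 1.645, giving δ = 3.605.
(The Φ(−δ − z_{α/2}) term is vanishingly small for δ > 0 and is dropped in the standard sample-size formula.)
δ = d·√(n/2) ⇒ n = 2(δ/d)² = 2 × (3.605 / 0.90)² = 32.09.
Round up to the next whole unit.

n = 33 per group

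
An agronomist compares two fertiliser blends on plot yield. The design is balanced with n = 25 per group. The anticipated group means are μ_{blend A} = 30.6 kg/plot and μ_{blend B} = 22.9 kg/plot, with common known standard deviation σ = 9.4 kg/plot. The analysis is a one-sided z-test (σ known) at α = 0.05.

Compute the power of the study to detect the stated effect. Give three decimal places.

Power ≈ 0.895

Standardized effect: d = |μ_{blend A} − μ_{blend B}| / σ = |30.6 − 22.9| / 9.4 = 0.8191
Noncentrality parameter: δ = d·√(n/2) = 0.8191 × √(25/2) = 2.8961
One-sided α = 0.05 → critical value z_{0.05} = 1.645.
Power = P(Z > 1.645 − δ) = Φ(1.251) = 0.8946.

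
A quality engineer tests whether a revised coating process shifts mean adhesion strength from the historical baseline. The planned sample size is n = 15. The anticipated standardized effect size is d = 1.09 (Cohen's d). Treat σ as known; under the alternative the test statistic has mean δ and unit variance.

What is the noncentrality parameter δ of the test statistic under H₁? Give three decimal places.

δ ≈ 4.222

δ = d·√n = 1.09 × √15 = 4.2216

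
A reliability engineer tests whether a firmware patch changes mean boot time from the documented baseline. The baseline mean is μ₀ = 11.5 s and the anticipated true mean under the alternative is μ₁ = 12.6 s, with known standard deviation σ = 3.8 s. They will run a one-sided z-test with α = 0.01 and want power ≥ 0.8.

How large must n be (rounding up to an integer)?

n = 120

Standardized effect: d = |μ₁ − μ₀| / σ = |12.6 − 11.5| / 3.8 = 0.2895
Set Φ(δ − 2.326) = 0.8; then δ − 2.326 = Φ⁻¹(0.8) = 0.842, giving δ = 3.168.
δ = d·√n ⇒ n = (δ/d)² = (3.168 / 0.2895)² = 119.77.
Round up to the next whole unit.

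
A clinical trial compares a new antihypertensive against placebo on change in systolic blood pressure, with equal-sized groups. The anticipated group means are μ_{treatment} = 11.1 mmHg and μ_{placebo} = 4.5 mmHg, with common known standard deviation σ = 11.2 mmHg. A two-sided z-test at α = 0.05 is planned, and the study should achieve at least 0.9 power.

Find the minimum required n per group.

Standardized effect: d = |μ_{treatment} − μ_{placebo}| / σ = |11.1 − 4.5| / 11.2 = 0.5893
For power 0.9 need Φ(δ − z_{0.025}) = 0.9, so δ = z_{0.025} + z_{0.10} = 1.960 + 1.282 = 3.242.
(The Φ(−δ − z_{α/2}) term is vanishingly small for δ > 0 and is dropped in the standard sample-size formula.)
δ = d·√(n/2) ⇒ n = 2(δ/d)² = 2 × (3.242 / 0.5893)² = 60.52.
Rounding up, n = 61 per group.

n = 61 per group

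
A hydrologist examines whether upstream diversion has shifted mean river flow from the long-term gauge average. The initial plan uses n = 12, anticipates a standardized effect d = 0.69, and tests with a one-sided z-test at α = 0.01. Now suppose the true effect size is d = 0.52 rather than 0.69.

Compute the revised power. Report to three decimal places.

Power ≈ 0.300

With d = 0.52: δ = d·√n = 0.52 × √12 = 1.8013. Critical value z_{0.01} = 2.326.
Revised power = P(Z > 2.326 − δ) = Φ(-0.525) = 0.2998.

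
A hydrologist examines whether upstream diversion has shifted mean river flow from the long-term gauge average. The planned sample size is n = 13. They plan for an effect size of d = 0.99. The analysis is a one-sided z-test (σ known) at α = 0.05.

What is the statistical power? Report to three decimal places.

Power ≈ 0.973

Noncentrality parameter: δ = d·√n = 0.99 × √13 = 3.5695
One-sided α = 0.05 → critical value z_{0.05} = 1.645.
Power = Φ(δ − 1.645) = Φ(1.925) = 0.9729.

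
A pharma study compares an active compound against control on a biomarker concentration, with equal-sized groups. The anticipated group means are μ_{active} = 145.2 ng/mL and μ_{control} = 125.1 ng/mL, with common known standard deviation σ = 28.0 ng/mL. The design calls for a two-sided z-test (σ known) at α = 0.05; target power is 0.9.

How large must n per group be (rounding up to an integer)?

Standardized effect: d = |μ_{active} − μ_{control}| / σ = |145.2 − 125.1| / 28.0 = 0.7179
Set Φ(δ − 1.960) = 0.9; then δ − 1.960 = Φ⁻¹(0.9) = 1.282, giving δ = 3.242.
(The Φ(−δ − z_{α/2}) term is vanishingly small for δ > 0 and is dropped in the standard sample-size formula.)
δ = d·√(n/2) ⇒ n = 2(δ/d)² = 2 × (3.242 / 0.7179)² = 40.78.
Round up to the next whole unit.

n = 41 per group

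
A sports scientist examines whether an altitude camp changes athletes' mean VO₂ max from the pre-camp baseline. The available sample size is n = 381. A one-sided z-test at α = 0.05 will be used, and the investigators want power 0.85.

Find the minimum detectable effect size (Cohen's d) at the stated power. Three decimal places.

d ≈ 0.137

Required noncentrality: δ = z_{0.05} + z_{0.15} = 1.645 + 1.036 = 2.681.
δ = d·√n ⇒ d = δ/√n = 2.681/√381 = 0.1374.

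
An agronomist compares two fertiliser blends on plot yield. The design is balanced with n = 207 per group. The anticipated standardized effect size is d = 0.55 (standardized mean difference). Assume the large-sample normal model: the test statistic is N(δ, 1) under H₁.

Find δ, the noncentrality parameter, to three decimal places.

δ ≈ 5.595

The noncentrality parameter scales effect size by the design's sample-size factor: δ = d·√(n/2) = 0.55 × √(207/2) = 5.5954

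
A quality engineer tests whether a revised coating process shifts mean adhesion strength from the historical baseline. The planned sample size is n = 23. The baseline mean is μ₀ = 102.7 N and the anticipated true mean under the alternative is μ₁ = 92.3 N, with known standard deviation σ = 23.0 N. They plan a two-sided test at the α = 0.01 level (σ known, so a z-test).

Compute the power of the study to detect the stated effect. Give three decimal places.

Power ≈ 0.342

Standardized effect: d = |μ₁ − μ₀| / σ = |92.3 − 102.7| / 23.0 = 0.4522
Noncentrality parameter: δ = d·√n = 0.4522 × √23 = 2.1685
Two-sided α = 0.01 → critical value z_{0.005} = 2.576.
Power = Φ(δ − 2.576) + Φ(−δ − 2.576) = Φ(-0.407) + Φ(-4.744) = 0.3419 + 0.0000 = 0.3419.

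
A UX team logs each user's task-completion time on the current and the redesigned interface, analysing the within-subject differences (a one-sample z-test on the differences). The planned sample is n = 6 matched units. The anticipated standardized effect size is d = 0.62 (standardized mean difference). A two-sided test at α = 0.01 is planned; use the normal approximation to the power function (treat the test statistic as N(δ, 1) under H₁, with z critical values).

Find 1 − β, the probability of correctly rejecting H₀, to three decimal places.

Power ≈ 0.145

Noncentrality parameter: δ = d·√n = 0.62 × √6 = 1.5187
Critical value for a two-sided test at α = 0.01: z_{α/2} = 2.576.
Power = Φ(δ − 2.576) + Φ(−δ − 2.576) = Φ(-1.057) + Φ(-4.095) = 0.1452 + 0.0000 = 0.1452.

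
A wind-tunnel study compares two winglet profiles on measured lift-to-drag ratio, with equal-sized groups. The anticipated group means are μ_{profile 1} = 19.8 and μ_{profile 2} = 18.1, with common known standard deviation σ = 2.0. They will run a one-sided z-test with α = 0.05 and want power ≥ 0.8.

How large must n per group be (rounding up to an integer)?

n = 18 per group

Standardized effect: d = |μ_{profile 1} − μ_{profile 2}| / σ = |19.8 − 18.1| / 2.0 = 0.8500
For power 0.8 need Φ(δ − z_{0.05}) = 0.8, so δ = z_{0.05} + z_{0.20} = 1.645 + 0.842 = 2.486.
δ = d·√(n/2) ⇒ n = 2(δ/d)² = 2 × (2.486 / 0.8500)² = 17.11.
Round up to the next whole unit.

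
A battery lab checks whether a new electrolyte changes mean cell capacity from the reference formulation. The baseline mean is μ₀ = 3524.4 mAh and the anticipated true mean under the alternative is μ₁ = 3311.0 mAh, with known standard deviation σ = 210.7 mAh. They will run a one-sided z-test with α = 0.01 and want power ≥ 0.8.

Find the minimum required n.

Standardized effect: d = |μ₁ − μ₀| / σ = |3311.0 − 3524.4| / 210.7 = 1.0128
For power 0.8 need Φ(δ − z_{0.01}) = 0.8, so δ = z_{0.01} + z_{0.20} = 2.326 + 0.842 = 3.168.
δ = d·√n ⇒ n = (δ/d)² = (3.168 / 1.0128)² = 9.78.
Rounding up, n = 10.

n = 10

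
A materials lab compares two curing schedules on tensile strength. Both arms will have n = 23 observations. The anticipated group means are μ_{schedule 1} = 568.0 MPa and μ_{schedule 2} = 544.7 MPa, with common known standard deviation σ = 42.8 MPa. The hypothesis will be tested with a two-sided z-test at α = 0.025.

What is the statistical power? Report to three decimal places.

Standardized effect: d = |μ_{schedule 1} − μ_{schedule 2}| / σ = |568.0 − 544.7| / 42.8 = 0.5444
Noncentrality parameter: δ = d·√(n/2) = 0.5444 × √(23/2) = 1.8461
Critical value for a two-sided test at α = 0.025: z_{α/2} = 2.241.
Power = Φ(δ − 2.241) + Φ(−δ − 2.241) = Φ(-0.395) + Φ(-4.088) = 0.3463 + 0.0000 = 0.3463.

Power ≈ 0.346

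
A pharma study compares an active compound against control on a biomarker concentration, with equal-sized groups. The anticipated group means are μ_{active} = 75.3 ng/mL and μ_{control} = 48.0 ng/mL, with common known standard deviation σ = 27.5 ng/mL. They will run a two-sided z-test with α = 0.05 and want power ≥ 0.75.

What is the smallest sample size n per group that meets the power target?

n = 15 per group

Standardized effect: d = |μ_{active} − μ_{control}| / σ = |75.3 − 48.0| / 27.5 = 0.9927
Set Φ(δ − 1.960) = 0.75; then δ − 1.960 = Φ⁻¹(0.75) = 0.674, giving δ = 2.634.
(The Φ(−δ − z_{α/2}) term is vanishingly small for δ > 0 and is dropped in the standard sample-size formula.)
δ = d·√(n/2) ⇒ n = 2(δ/d)² = 2 × (2.634 / 0.9927)² = 14.08.
Round up to the next whole unit.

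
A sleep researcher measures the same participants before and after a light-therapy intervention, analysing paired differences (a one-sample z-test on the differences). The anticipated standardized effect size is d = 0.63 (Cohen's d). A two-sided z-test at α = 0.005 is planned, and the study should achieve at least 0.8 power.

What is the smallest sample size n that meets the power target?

For power 0.8 need Φ(δ − z_{0.0025}) = 0.8, so δ = z_{0.0025} + z_{0.20} = 2.807 + 0.842 = 3.649.
(The Φ(−δ − z_{α/2}) term is vanishingly small for δ > 0 and is dropped in the standard sample-size formula.)
δ = d·√n ⇒ n = (δ/d)² = (3.649 / 0.63)² = 33.54.
Round up to the next whole unit.

n = 34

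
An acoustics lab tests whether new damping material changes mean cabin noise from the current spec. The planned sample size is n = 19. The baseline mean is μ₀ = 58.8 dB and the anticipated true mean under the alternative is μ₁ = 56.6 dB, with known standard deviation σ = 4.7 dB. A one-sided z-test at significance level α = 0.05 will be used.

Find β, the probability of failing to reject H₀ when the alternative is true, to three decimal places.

β ≈ 0.346

Standardized effect: d = |μ₁ − μ₀| / σ = |56.6 − 58.8| / 4.7 = 0.4681
Noncentrality parameter: λ = d·√n = 0.4681 × √19 = 2.0403
One-sided α = 0.05 → critical value z_{0.05} = 1.645.
Power = Φ(λ − 1.645) = Φ(0.395) = 0.6538.
Type II error: β = 1 − power = 1 − 0.6538 = 0.3462.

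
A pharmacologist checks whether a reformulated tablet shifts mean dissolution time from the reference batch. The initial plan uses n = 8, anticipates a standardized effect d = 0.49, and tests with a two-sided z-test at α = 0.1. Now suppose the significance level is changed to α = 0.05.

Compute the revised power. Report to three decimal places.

δ = d·√n = 0.49 × √8 = 1.3859 (unchanged). New critical value: z_{0.025} = 1.960.
Revised power = Φ(δ − 1.960) + Φ(−δ − 1.960) = Φ(-0.574) + Φ(-3.346) = 0.2830 + 0.0004 = 0.2834.

Power ≈ 0.283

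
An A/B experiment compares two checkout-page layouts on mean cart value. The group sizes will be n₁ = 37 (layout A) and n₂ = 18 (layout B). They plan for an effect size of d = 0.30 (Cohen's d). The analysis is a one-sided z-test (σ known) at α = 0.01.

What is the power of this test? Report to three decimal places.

Noncentrality parameter: δ = d / √(1/n₁ + 1/n₂) = 0.30 / √(1/37 + 1/18) = 1.0439
One-sided α = 0.01 → critical value z_{0.01} = 2.326.
Power = P(Z > 2.326 − δ) = Φ(-1.282) = 0.0999.

Power ≈ 0.100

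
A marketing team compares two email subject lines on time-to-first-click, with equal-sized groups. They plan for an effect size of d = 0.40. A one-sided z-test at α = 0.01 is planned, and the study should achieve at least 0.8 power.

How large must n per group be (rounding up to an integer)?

Set Φ(δ − 2.326) = 0.8; then δ − 2.326 = Φ⁻¹(0.8) = 0.842, giving δ = 3.168.
δ = d·√(n/2) ⇒ n = 2(δ/d)² = 2 × (3.168 / 0.40)² = 125.45.
Round up to the next whole unit.

n = 126 per group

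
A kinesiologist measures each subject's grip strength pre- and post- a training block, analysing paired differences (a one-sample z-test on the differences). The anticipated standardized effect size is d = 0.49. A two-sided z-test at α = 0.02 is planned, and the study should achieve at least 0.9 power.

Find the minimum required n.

n = 55

For power 0.9 need Φ(δ − z_{0.01}) = 0.9, so δ = z_{0.01} + z_{0.10} = 2.326 + 1.282 = 3.608.
(Ignoring the negligible lower-tail rejection probability gives the usual closed-form inversion.)
δ = d·√n ⇒ n = (δ/d)² = (3.608 / 0.49)² = 54.21.
Round up to the next whole unit.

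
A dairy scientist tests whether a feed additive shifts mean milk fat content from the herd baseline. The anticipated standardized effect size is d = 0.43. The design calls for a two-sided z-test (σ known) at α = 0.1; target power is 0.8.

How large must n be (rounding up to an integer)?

n = 34

Set Φ(δ − 1.645) = 0.8; then δ − 1.645 = Φ⁻¹(0.8) = 0.842, giving δ = 2.486.
(Ignoring the negligible lower-tail rejection probability gives the usual closed-form inversion.)
δ = d·√n ⇒ n = (δ/d)² = (2.486 / 0.43)² = 33.44.
Rounding up, n = 34.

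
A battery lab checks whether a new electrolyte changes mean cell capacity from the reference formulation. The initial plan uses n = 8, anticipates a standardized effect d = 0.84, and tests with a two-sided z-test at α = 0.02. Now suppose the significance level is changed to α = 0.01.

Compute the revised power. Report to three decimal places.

δ = d·√n = 0.84 × √8 = 2.3759 (unchanged). New critical value: z_{0.005} = 2.576.
Revised power = Φ(δ − 2.576) + Φ(−δ − 2.576) = Φ(-0.200) + Φ(-4.952) = 0.4208 + 0.0000 = 0.4208.

Power ≈ 0.421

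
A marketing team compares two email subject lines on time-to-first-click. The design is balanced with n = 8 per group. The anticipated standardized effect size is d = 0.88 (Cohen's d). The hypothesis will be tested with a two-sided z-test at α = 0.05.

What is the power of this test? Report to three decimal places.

Power ≈ 0.421

Noncentrality parameter: δ = d·√(n/2) = 0.88 × √(8/2) = 1.7600
Critical value for a two-sided test at α = 0.05: z_{α/2} = 1.960.
Power = Φ(δ − 1.960) + Φ(−δ − 1.960) = Φ(-0.200) + Φ(-3.720) = 0.4208 + 0.0001 = 0.4209.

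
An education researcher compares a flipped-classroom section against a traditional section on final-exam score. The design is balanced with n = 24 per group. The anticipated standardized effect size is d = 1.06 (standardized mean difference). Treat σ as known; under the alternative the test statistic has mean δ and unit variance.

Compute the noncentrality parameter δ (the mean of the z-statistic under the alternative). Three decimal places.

δ ≈ 3.672

δ = d·√(n/2) = 1.06 × √(24/2) = 3.6719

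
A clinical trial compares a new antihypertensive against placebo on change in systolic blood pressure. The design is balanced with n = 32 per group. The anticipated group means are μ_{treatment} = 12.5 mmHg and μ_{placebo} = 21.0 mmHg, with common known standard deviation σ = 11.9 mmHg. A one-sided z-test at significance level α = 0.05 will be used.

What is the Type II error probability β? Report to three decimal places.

Standardized effect: d = |μ_{treatment} − μ_{placebo}| / σ = |12.5 − 21.0| / 11.9 = 0.7143
Noncentrality parameter: δ = d·√(n/2) = 0.7143 × √(32/2) = 2.8571
Critical value for a one-sided test at α = 0.05: z_α = 1.645.
Power = P(Z > 1.645 − δ) = Φ(1.212) = 0.8873.
Type II error: β = 1 − power = 1 − 0.8873 = 0.1127.

β ≈ 0.113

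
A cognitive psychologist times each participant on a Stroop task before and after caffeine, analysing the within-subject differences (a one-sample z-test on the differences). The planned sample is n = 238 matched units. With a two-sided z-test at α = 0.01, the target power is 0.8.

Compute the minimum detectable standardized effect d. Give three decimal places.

d ≈ 0.222

Need Φ(δ − 2.576) = 0.8, so δ = 2.576 + 0.842 = 3.417.
(The second rejection-region term Φ(−δ − z_{α/2}) is negligible and dropped.)
δ = d·√n ⇒ d = δ/√n = 3.417/√238 = 0.2215.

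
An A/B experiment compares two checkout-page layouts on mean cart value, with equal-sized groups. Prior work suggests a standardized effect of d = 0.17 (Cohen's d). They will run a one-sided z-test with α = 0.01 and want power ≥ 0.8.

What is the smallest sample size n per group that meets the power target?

n = 695 per group

For power 0.8 need Φ(δ − z_{0.01}) = 0.8, so δ = z_{0.01} + z_{0.20} = 2.326 + 0.842 = 3.168.
δ = d·√(n/2) ⇒ n = 2(δ/d)² = 2 × (3.168 / 0.17)² = 694.53.
Rounding up, n = 695 per group.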